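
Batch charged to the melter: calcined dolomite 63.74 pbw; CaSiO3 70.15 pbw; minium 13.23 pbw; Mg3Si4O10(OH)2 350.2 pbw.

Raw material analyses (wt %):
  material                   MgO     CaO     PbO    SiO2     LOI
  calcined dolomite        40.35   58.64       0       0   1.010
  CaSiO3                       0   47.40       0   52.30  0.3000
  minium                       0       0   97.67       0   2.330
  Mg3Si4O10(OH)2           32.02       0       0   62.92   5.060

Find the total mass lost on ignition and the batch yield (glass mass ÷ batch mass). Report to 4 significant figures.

Mid-chain values are printed, with 4-significant-figure rounding, when written out; all internal work maintains full precision from start to finish — exactly one rounding lands on each reported number. The derived quantities, which include the totals, LOI, four oxide percentages, the yield, glass mass, are recomputed in full float precision, as quoted within the question or the answer, using the weight values on 478.4 pbw of glass.
LOI of each material in turn:
  calcined dolomite: 63.74 × 0.01010 = 0.6438 pbw
  CaSiO3: 70.15 × 0.003000 = 0.2105 pbw
  minium: 13.23 × 0.02330 = 0.3083 pbw
  Mg3Si4O10(OH)2: 350.2 × 0.05060 = 17.72 pbw
Total LOI = 18.88 pbw
Glass = batch − LOI = 497.3 − 18.88 = 478.4 pbw

LOI loss = 18.88 pbw; glass = 478.4 pbw; yield = 96.20%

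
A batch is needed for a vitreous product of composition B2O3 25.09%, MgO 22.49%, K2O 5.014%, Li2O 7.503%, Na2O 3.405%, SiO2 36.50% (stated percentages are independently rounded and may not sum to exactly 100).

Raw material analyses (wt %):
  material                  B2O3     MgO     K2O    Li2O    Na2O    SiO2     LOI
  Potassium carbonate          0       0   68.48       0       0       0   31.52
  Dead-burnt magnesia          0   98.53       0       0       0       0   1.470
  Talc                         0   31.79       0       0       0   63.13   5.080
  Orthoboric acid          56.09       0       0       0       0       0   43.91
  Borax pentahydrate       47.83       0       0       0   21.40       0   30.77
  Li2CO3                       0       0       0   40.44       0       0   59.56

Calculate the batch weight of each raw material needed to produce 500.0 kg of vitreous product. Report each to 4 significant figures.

All arithmetic carries exact precision throughout; intermediates are printed (rounded to four significant figures) across the worked steps; every reported value receives exactly one rounding — derived quantities, including the yield, ignition loss, six oxide percentages, glass mass, totals, are recomputed using the weight values at 500.0 kg of glass at full precision, as they appear in the problem or the answer.
Target masses of each oxide per 500.0 kg vitreous product:
  B2O3: 25.09% × 500.0 = 125.4 kg
  MgO: 22.49% × 500.0 = 112.4 kg
  K2O: 5.014% × 500.0 = 25.07 kg
  Li2O: 7.503% × 500.0 = 37.52 kg
  Na2O: 3.405% × 500.0 = 17.02 kg
  SiO2: 36.50% × 500.0 = 182.5 kg
Per-oxide balance check given the weights on record, at the basis given (target by target, the sums agree given rounding of the digits):
  B2O3: 155.8·0.5609 + 79.56·0.4783 = 125.4 kg (target 125.4 kg)
  MgO: 20.86·0.9853 + 289.1·0.3179 = 112.5 kg (target 112.4 kg)
  K2O: 36.61·0.6848 = 25.07 kg (target 25.07 kg)
  Li2O: 92.77·0.4044 = 37.52 kg (target 37.52 kg)
  Na2O: 79.56·0.2140 = 17.03 kg (target 17.02 kg)
  SiO2: 289.1·0.6313 = 182.5 kg (target 182.5 kg)
Glass mass check: Σ batch − LOI loss = 500.0 kg (oxide target masses add up to 500.0 kg; the stated basis being 500.0 kg — deltas are rounding alone).
Summing the batch: Σ batch = 674.7 kg; loss to ignition Σ batch·LOI = 174.7 kg; yield = glass ÷ total batch = 74.11%.

Batch per 500.0 kg vitreous product:
  Potassium carbonate: 36.61 kg
  Dead-burnt magnesia: 20.86 kg
  Talc: 289.1 kg
  Orthoboric acid: 155.8 kg
  Borax pentahydrate: 79.56 kg
  Li2CO3: 92.77 kg
Total batch = 674.7 kg; LOI loss = 174.7 kg; yield = 74.11%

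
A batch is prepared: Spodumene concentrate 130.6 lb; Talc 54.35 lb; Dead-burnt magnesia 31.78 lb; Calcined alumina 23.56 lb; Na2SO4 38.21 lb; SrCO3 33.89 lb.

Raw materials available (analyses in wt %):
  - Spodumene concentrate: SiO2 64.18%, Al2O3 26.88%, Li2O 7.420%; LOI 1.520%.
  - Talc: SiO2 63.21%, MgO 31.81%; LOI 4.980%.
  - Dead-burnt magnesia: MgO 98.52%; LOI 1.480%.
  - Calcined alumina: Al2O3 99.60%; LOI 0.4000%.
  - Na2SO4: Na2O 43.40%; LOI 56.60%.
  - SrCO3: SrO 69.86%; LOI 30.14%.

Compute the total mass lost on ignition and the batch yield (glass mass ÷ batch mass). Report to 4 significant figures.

LOI loss = 37.10 lb; glass = 275.3 lb; yield = 88.12%

Values along the way are shown with 4-significant-figure rounding across the worked steps. All internal work runs at full precision through the solve; a single rounding completes every reported value — the derived quantities (glass mass, totals, the yield, ignition loss, six oxide percentages) are computed at full float precision from the weighed amounts on 275.3 lb of glass as they appear in question or answer.
Loss on ignition, line by line:
  Spodumene concentrate: 130.6 × 0.01520 = 1.985 lb
  Talc: 54.35 × 0.04980 = 2.707 lb
  Dead-burnt magnesia: 31.78 × 0.01480 = 0.4703 lb
  Calcined alumina: 23.56 × 0.004000 = 0.09424 lb
  Na2SO4: 38.21 × 0.5660 = 21.63 lb
  SrCO3: 33.89 × 0.3014 = 10.21 lb
Total LOI = 37.10 lb
Glass = batch − LOI = 312.4 − 37.10 = 275.3 lb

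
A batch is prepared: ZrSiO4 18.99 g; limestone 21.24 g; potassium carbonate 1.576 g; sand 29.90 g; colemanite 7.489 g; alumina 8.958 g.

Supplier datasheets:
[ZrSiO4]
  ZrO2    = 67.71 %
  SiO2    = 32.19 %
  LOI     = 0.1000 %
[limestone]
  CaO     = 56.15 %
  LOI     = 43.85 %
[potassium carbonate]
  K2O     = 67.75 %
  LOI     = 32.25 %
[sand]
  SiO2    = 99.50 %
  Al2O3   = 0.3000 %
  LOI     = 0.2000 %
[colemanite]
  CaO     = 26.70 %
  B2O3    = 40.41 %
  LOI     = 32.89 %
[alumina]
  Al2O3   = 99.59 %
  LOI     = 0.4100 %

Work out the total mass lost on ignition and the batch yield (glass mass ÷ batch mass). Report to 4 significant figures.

Every computation runs at full float precision from start to finish; working values are printed (rounded to 4 significant digits) within the worked lines; every reported value includes exactly one rounding — derived quantities (totals, six oxide percentages, ignition loss, the yield, net glass mass) are re-derived at exact precision using the weight values at 75.75 g of glass, precisely as stated by the problem or answer text.
Loss on ignition, line by line:
  ZrSiO4: 18.99 × 0.001000 = 0.01899 g
  limestone: 21.24 × 0.4385 = 9.314 g
  potassium carbonate: 1.576 × 0.3225 = 0.5083 g
  sand: 29.90 × 0.002000 = 0.05980 g
  colemanite: 7.489 × 0.3289 = 2.463 g
  alumina: 8.958 × 0.004100 = 0.03673 g
Total LOI = 12.40 g
Glass = batch − LOI = 88.15 − 12.40 = 75.75 g

LOI loss = 12.40 g; glass = 75.75 g; yield = 85.93%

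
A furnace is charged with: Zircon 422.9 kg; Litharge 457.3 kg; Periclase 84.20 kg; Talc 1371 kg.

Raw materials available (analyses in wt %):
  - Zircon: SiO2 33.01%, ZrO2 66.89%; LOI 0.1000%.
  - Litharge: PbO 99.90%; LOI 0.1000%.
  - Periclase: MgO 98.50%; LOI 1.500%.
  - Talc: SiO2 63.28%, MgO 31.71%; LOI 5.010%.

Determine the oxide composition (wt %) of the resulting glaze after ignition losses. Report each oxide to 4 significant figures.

Glass mass = 2265 kg (batch 2335 − LOI 70.83).
Composition: SiO2 44.48%, MgO 22.86%, PbO 20.17%, ZrO2 12.49%

Each numeric step runs at exact precision in all steps. Mid-chain values are displayed with 4-significant-digit rounding on the page; each reported value is rounded just once; derived quantities are recomputed at full float precision (LOI, yield, the totals, four oxide percentages, net glass mass) from the weighed amounts on 2265 kg of glass, exactly as shown in the question or the answer.
Delivered oxide masses:
  SiO2: 422.9·0.3301 + 1371·0.6328 = 1007 kg
  MgO: 84.20·0.9850 + 1371·0.3171 = 517.7 kg
  PbO: 457.3·0.9990 = 456.8 kg
  ZrO2: 422.9·0.6689 = 282.9 kg
LOI: 422.9·0.001000 + 457.3·0.001000 + 84.20·0.01500 + 1371·0.05010 = 70.83 kg
Glass = total batch minus LOI = 2335 − 70.83 = 2265 kg (= Σ oxide masses)
oxide / glass × 100 gives the wt %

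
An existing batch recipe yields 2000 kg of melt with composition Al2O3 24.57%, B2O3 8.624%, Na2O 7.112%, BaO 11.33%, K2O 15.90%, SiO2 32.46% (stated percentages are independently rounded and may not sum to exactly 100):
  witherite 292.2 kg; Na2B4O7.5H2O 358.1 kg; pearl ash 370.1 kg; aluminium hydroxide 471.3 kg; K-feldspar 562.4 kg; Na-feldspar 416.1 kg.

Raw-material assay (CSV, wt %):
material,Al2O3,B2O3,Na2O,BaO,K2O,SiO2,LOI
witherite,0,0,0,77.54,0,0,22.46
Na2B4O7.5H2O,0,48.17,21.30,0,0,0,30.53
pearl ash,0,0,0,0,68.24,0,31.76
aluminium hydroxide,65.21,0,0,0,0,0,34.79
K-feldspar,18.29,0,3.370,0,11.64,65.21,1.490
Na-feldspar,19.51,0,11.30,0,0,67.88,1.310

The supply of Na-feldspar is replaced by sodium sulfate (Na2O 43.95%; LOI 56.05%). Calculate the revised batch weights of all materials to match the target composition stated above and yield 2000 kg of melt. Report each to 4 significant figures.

The whole derivation maintains full float precision at every stage; the intermediate values are displayed (rounded to 4 significant digits) between the steps. A single rounding produces every reported value. The derived quantities are re-derived in full float precision (six oxide percentages, LOI, yield, the totals, net glass mass) starting from the weights on 2000 kg of glass, as given in problem or answer.
Per-oxide target masses for 2000 kg melt:
  Al2O3: 24.57% × 2000 = 491.4 kg
  B2O3: 8.624% × 2000 = 172.5 kg
  Na2O: 7.112% × 2000 = 142.2 kg
  BaO: 11.33% × 2000 = 226.6 kg
  K2O: 15.90% × 2000 = 318.0 kg
  SiO2: 32.46% × 2000 = 649.2 kg
Mass-balance tally per oxide per the reported batch figures, versus the basis set out (sum by sum, the targets are met once rounding is allowed for):
  Al2O3: 474.3·0.6521 + 995.6·0.1829 = 491.4 kg (target 491.4 kg)
  B2O3: 358.1·0.4817 = 172.5 kg (target 172.5 kg)
  Na2O: 358.1·0.2130 + 995.6·0.03370 + 73.77·0.4395 = 142.2 kg (target 142.2 kg)
  BaO: 292.2·0.7754 = 226.6 kg (target 226.6 kg)
  K2O: 296.2·0.6824 + 995.6·0.1164 = 318.0 kg (target 318.0 kg)
  SiO2: 995.6·0.6521 = 649.2 kg (target 649.2 kg)
Glass-mass bookkeeping: whole batch net of LOI = 2000 kg (the targets, summed, come to 2000 kg; the stated basis being 2000 kg — differing by rounding only).
Adding the batch up: Σ batch = 2490 kg; LOI removed, Σ of batch·LOI: 490.2 kg; yield, glass over the total, = 80.31%.

Revised batch per 2000 kg melt:
  witherite: 292.2 kg
  Na2B4O7.5H2O: 358.1 kg
  pearl ash: 296.2 kg
  aluminium hydroxide: 474.3 kg
  K-feldspar: 995.6 kg
  sodium sulfate: 73.77 kg
Total batch = 2490 kg; LOI loss = 490.2 kg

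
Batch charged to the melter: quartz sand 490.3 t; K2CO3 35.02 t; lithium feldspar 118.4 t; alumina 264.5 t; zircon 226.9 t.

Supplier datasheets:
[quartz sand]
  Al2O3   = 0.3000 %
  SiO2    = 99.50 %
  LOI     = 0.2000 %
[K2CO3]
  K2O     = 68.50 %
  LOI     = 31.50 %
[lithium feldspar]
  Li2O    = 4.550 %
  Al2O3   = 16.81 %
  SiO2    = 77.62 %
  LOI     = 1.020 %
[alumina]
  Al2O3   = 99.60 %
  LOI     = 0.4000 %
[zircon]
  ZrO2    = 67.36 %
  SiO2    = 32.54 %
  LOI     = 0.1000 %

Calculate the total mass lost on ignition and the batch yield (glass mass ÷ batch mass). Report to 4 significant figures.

LOI loss = 14.50 t; glass = 1121 t; yield = 98.72%

All internal work holds full float precision in every operation — intermediates are printed rounded to four significant figures across the worked steps; exactly one rounding is applied to each reported value — all derived quantities, which include the totals, the five compositions, yield, ignition loss, glass mass, are computed at full float precision, precisely as stated by either problem or answer, starting from the weights on 1121 t of glass.
Ignition loss by material:
  quartz sand: 490.3 × 0.002000 = 0.9806 t
  K2CO3: 35.02 × 0.3150 = 11.03 t
  lithium feldspar: 118.4 × 0.01020 = 1.208 t
  alumina: 264.5 × 0.004000 = 1.058 t
  zircon: 226.9 × 0.001000 = 0.2269 t
Total LOI = 14.50 t
Glass = batch − LOI = 1135 − 14.50 = 1121 t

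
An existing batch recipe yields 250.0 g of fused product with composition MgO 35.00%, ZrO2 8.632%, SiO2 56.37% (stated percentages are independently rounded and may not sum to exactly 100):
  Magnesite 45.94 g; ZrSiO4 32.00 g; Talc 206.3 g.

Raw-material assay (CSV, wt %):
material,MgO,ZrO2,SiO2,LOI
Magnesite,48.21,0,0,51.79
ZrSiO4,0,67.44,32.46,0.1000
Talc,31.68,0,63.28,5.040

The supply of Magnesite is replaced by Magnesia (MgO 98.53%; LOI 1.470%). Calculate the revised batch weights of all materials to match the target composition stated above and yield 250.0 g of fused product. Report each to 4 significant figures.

Mid-chain values are printed (rounded to four significant digits) between the steps — the whole derivation runs at exact precision from first step to last. A single rounding yields each reported value. Derived quantities are computed in full precision (the totals, LOI, three oxide percentages, the yield, glass mass) starting from the weights for 250.0 g of glass precisely as stated by question or answer.
Oxide-by-oxide targets in 250.0 g fused product:
  MgO: 35.00% × 250.0 = 87.50 g
  ZrO2: 8.632% × 250.0 = 21.58 g
  SiO2: 56.37% × 250.0 = 140.9 g
Sums-versus-targets review using the reported weights, versus the basis set out (each sum matches its target mass once rounding is allowed for):
  MgO: 22.48·0.9853 + 206.3·0.3168 = 87.51 g (target 87.50 g)
  ZrO2: 32.00·0.6744 = 21.58 g (target 21.58 g)
  SiO2: 32.00·0.3246 + 206.3·0.6328 = 140.9 g (target 140.9 g)
Glass-mass bookkeeping: whole batch net of LOI = 250.0 g (the Σ of target masses is 250.0 g; against the stated basis, 250.0 g — a pure rounding effect).
Batch grand total — Σ batch = 260.8 g; the LOI term Σ batch·LOI equals 10.76 g; as yield: glass ÷ batch → 95.87%.

Revised batch per 250.0 g fused product:
  Magnesia: 22.48 g
  ZrSiO4: 32.00 g
  Talc: 206.3 g
Total batch = 260.8 g; LOI loss = 10.76 g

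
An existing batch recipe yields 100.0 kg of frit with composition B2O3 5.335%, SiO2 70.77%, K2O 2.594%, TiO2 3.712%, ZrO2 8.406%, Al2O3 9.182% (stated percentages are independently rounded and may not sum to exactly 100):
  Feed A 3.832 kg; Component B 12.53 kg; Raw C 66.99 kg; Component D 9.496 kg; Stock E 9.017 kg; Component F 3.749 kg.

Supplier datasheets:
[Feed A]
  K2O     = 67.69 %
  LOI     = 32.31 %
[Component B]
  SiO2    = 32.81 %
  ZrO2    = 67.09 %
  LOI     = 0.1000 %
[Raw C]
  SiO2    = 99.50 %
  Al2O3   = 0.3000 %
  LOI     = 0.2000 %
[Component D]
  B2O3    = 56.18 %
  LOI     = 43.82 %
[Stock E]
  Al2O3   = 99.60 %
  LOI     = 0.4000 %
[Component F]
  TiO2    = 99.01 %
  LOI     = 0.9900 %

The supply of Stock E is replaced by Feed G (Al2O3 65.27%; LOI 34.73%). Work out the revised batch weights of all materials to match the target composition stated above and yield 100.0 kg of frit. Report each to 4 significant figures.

In-progress results are displayed (rounded to 4 significant digits) at each printed step. Each numeric step carries exact precision through every step; exactly one rounding is applied to every reported number; all derived quantities (six oxide percentages, the yield, net glass mass, ignition loss, totals) are carried in full precision from the batch weights on 100.0 kg of glass exactly as printed in question or answer.
Per-oxide target masses for 100.0 kg frit:
  B2O3: 5.335% × 100.0 = 5.335 kg
  SiO2: 70.77% × 100.0 = 70.77 kg
  K2O: 2.594% × 100.0 = 2.594 kg
  TiO2: 3.712% × 100.0 = 3.712 kg
  ZrO2: 8.406% × 100.0 = 8.406 kg
  Al2O3: 9.182% × 100.0 = 9.182 kg
Per-oxide balance check given the weights on record, on the stated basis (delivered sums recover each target within answer rounding):
  B2O3: 9.496·0.5618 = 5.335 kg (target 5.335 kg)
  SiO2: 12.53·0.3281 + 66.99·0.9950 = 70.77 kg (target 70.77 kg)
  K2O: 3.832·0.6769 = 2.594 kg (target 2.594 kg)
  TiO2: 3.749·0.9901 = 3.712 kg (target 3.712 kg)
  ZrO2: 12.53·0.6709 = 8.406 kg (target 8.406 kg)
  Al2O3: 66.99·0.003000 + 13.76·0.6527 = 9.182 kg (target 9.182 kg)
Auditing the glass mass value: whole batch net of LOI = 100.0 kg (summing oxide targets gives 100.0 kg; the stated basis being 100.0 kg — deltas are rounding alone).
Summing the batch: Σ batch = 110.4 kg; ignition loss, Σ(batch × LOI) = 10.36 kg; yield = glass ÷ total batch = 90.61%.

Revised batch per 100.0 kg frit:
  Feed A: 3.832 kg
  Component B: 12.53 kg
  Raw C: 66.99 kg
  Component D: 9.496 kg
  Feed G: 13.76 kg
  Component F: 3.749 kg
Total batch = 110.4 kg; LOI loss = 10.36 kg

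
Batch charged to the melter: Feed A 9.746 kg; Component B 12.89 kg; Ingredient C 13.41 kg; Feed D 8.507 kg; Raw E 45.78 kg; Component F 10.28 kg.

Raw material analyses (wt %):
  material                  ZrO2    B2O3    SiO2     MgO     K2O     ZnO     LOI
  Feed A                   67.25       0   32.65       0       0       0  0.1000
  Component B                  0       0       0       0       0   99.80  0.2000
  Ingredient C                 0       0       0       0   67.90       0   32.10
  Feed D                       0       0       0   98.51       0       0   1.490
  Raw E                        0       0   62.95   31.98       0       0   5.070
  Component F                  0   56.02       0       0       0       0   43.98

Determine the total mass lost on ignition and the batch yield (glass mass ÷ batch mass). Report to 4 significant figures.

All arithmetic maintains full precision end to end. Rounding to 4 significant figures extends to every in-between result as shown; each reported figure is rounded a single time — derived quantities (the six compositions, the yield, the totals, LOI, glass mass) are re-derived in full precision from the weighed amounts at 89.30 kg of glass, exactly as shown in the problem or answer text.
Per-material ignition loss:
  Feed A: 9.746 × 0.001000 = 0.009746 kg
  Component B: 12.89 × 0.002000 = 0.02578 kg
  Ingredient C: 13.41 × 0.3210 = 4.305 kg
  Feed D: 8.507 × 0.01490 = 0.1268 kg
  Raw E: 45.78 × 0.05070 = 2.321 kg
  Component F: 10.28 × 0.4398 = 4.521 kg
Total LOI = 11.31 kg
Glass = batch − LOI = 100.6 − 11.31 = 89.30 kg

LOI loss = 11.31 kg; glass = 89.30 kg; yield = 88.76%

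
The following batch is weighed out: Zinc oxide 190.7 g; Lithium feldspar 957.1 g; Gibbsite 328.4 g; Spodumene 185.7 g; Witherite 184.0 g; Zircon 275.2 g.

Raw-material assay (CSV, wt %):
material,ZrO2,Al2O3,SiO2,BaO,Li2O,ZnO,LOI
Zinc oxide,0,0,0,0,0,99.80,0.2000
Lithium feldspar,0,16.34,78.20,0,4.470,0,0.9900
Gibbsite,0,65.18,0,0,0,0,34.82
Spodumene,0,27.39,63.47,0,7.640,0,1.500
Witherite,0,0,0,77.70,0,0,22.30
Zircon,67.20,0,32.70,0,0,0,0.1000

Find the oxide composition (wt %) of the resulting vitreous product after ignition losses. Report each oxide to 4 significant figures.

Glass mass = 1953 g (batch 2121 − LOI 168.3).
Composition: ZrO2 9.470%, Al2O3 21.57%, SiO2 48.97%, BaO 7.321%, Li2O 2.917%, ZnO 9.746%

Each numeric step holds exact precision in every operation; working values are shown rounded to four significant digits within the worked lines. Every reported result takes a single rounding; the derived quantities, including the six compositions, yield, the totals, LOI, glass mass, are re-derived from the weighed amounts at 1953 g of glass in exact precision as set out in problem or answer.
Delivered oxide masses:
  ZrO2: 275.2·0.6720 = 184.9 g
  Al2O3: 957.1·0.1634 + 328.4·0.6518 + 185.7·0.2739 = 421.3 g
  SiO2: 957.1·0.7820 + 185.7·0.6347 + 275.2·0.3270 = 956.3 g
  BaO: 184.0·0.7770 = 143.0 g
  Li2O: 957.1·0.04470 + 185.7·0.07640 = 56.97 g
  ZnO: 190.7·0.9980 = 190.3 g
LOI: 190.7·0.002000 + 957.1·0.009900 + 328.4·0.3482 + 185.7·0.01500 + 184.0·0.2230 + 275.2·0.001000 = 168.3 g
The glass mass, total less LOI, = 2121 − 168.3 = 1953 g (the oxide masses sum to this)
each wt % is 100 × oxide ÷ glass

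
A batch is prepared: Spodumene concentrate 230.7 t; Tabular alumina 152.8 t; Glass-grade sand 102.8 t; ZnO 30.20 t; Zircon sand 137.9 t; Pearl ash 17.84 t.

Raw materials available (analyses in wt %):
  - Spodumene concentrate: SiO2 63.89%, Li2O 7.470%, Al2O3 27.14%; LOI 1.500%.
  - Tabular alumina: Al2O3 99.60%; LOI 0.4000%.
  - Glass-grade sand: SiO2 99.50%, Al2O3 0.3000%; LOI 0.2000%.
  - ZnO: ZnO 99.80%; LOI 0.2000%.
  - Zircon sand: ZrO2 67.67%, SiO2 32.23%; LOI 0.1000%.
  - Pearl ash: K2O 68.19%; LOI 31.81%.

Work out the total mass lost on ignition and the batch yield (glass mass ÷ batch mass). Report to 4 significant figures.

Working values are rounded to four significant figures when quoted — each numeric step holds exact precision all the way through — each reported value sees exactly one rounding. The derived quantities, which include the six compositions, ignition loss, the totals, the yield, net glass mass, are re-derived at exact precision, precisely as stated by the question or the answer, starting from the weights on 662.1 t of glass.
Ignition loss by material:
  Spodumene concentrate: 230.7 × 0.01500 = 3.460 t
  Tabular alumina: 152.8 × 0.004000 = 0.6112 t
  Glass-grade sand: 102.8 × 0.002000 = 0.2056 t
  ZnO: 30.20 × 0.002000 = 0.06040 t
  Zircon sand: 137.9 × 0.001000 = 0.1379 t
  Pearl ash: 17.84 × 0.3181 = 5.675 t
Total LOI = 10.15 t
Glass = batch − LOI = 672.2 − 10.15 = 662.1 t

LOI loss = 10.15 t; glass = 662.1 t; yield = 98.49%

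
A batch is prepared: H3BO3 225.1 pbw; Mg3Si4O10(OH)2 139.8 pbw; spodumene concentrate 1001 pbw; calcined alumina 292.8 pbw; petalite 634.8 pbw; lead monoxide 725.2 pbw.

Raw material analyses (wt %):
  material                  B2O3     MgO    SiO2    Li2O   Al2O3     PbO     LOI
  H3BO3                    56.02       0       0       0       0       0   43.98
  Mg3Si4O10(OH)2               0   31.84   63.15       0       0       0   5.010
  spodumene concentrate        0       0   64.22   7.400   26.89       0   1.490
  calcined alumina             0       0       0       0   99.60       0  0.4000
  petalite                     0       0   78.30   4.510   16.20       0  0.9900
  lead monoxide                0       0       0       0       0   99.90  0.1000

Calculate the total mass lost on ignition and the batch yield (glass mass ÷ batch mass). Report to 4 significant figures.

Working values are printed (rounded to 4 significant digits) within the worked lines; every computation carries exact precision at all times — a single rounding produces each reported figure — derived quantities are rebuilt from the batch weights per 2890 pbw of glass in full precision (the six compositions, ignition loss, totals, glass mass, yield), as written in either problem or answer.
Each material's LOI contribution:
  H3BO3: 225.1 × 0.4398 = 99.00 pbw
  Mg3Si4O10(OH)2: 139.8 × 0.05010 = 7.004 pbw
  spodumene concentrate: 1001 × 0.01490 = 14.91 pbw
  calcined alumina: 292.8 × 0.004000 = 1.171 pbw
  petalite: 634.8 × 0.009900 = 6.285 pbw
  lead monoxide: 725.2 × 0.001000 = 0.7252 pbw
Total LOI = 129.1 pbw
Glass = batch − LOI = 3019 − 129.1 = 2890 pbw

LOI loss = 129.1 pbw; glass = 2890 pbw; yield = 95.72%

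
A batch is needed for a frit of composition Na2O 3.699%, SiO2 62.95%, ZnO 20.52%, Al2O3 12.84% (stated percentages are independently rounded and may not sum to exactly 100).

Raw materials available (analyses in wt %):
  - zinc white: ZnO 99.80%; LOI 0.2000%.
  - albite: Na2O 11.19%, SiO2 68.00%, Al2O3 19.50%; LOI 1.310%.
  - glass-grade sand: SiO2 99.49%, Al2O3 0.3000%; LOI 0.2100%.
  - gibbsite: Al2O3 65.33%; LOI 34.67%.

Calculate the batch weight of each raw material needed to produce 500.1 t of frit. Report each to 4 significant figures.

Mid-chain values are shown, rounded to four significant digits, at each printed step — the whole derivation maintains exact precision all the way through; a single rounding finalizes every reported number; all derived quantities (the yield, glass mass, totals, LOI, the four compositions) are re-derived in full float precision using the weight values on 500.1 t of glass, as set out in either problem or answer.
Target masses of each oxide per 500.1 t frit:
  Na2O: 3.699% × 500.1 = 18.50 t
  SiO2: 62.95% × 500.1 = 314.8 t
  ZnO: 20.52% × 500.1 = 102.6 t
  Al2O3: 12.84% × 500.1 = 64.21 t
Oxide-by-oxide audit on the weights just shown, relative to the basis at hand (every target is met by its sum once rounding is allowed for):
  Na2O: 165.3·0.1119 = 18.50 t (target 18.50 t)
  SiO2: 165.3·0.6800 + 203.4·0.9949 = 314.8 t (target 314.8 t)
  ZnO: 102.8·0.9980 = 102.6 t (target 102.6 t)
  Al2O3: 165.3·0.1950 + 203.4·0.003000 + 48.01·0.6533 = 64.21 t (target 64.21 t)
Glass-mass sanity pass: batch total minus LOI = 500.1 t (targets for the oxides total 500.1 t; stated basis 500.1 t — rounding explains the deltas).
Batch grand total — Σ batch = 519.5 t; loss to ignition Σ batch·LOI = 19.44 t; yield, glass over the total, = 96.26%.

Batch per 500.1 t frit:
  zinc white: 102.8 t
  albite: 165.3 t
  glass-grade sand: 203.4 t
  gibbsite: 48.01 t
Total batch = 519.5 t; LOI loss = 19.44 t; yield = 96.26%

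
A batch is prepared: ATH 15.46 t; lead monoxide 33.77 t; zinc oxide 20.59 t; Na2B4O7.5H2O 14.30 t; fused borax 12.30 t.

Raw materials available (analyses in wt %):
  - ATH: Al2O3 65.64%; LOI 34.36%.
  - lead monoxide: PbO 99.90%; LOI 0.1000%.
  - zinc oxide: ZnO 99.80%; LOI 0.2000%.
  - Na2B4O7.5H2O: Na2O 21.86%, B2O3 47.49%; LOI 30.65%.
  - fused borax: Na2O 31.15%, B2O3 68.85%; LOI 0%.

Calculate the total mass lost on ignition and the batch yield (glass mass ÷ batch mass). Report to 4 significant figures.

LOI loss = 9.770 t; glass = 86.65 t; yield = 89.87%

All arithmetic keeps full float precision through every step. Values along the way are displayed (rounded to 4 significant digits) between the steps — each reported figure takes a single rounding — derived quantities (the totals, yield, five oxide percentages, ignition loss, glass mass) are re-derived at exact precision from the weighed amounts for 86.65 t of glass as written in either problem or answer.
Per-material ignition loss:
  ATH: 15.46 × 0.3436 = 5.312 t
  lead monoxide: 33.77 × 0.001000 = 0.03377 t
  zinc oxide: 20.59 × 0.002000 = 0.04118 t
  Na2B4O7.5H2O: 14.30 × 0.3065 = 4.383 t
  fused borax: 12.30 × 0 = 0 t
Total LOI = 9.770 t
Glass = batch − LOI = 96.42 − 9.770 = 86.65 t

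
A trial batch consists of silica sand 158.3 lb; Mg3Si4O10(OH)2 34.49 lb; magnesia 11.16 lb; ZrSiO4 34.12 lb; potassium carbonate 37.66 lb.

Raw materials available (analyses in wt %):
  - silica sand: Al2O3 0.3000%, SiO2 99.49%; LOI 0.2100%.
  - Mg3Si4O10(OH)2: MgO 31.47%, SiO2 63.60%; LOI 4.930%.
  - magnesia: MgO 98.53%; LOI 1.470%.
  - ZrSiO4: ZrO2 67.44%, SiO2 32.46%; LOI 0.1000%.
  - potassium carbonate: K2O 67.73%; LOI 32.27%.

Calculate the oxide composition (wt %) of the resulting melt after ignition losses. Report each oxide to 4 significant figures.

Glass mass = 261.3 lb (batch 275.7 − LOI 14.38).
Composition: K2O 9.760%, MgO 8.361%, Al2O3 0.1817%, ZrO2 8.805%, SiO2 72.89%

In-progress results are displayed rounded to 4 significant digits — all arithmetic maintains full precision through the solve — each reported number takes just one rounding; the derived quantities, which include totals, LOI, five oxide percentages, net glass mass, the yield, are computed in exact precision, as set out in question or answer, using the weight values on 261.3 lb of glass.
Mass of each oxide from the mix:
  K2O: 37.66·0.6773 = 25.51 lb
  MgO: 34.49·0.3147 + 11.16·0.9853 = 21.85 lb
  Al2O3: 158.3·0.003000 = 0.4749 lb
  ZrO2: 34.12·0.6744 = 23.01 lb
  SiO2: 158.3·0.9949 + 34.49·0.6360 + 34.12·0.3246 = 190.5 lb
LOI: 158.3·0.002100 + 34.49·0.04930 + 11.16·0.01470 + 34.12·0.001000 + 37.66·0.3227 = 14.38 lb
Resulting glass, batch − LOI: 275.7 − 14.38 = 261.3 lb (= the summed oxide contributions)
oxide / glass × 100 gives the wt %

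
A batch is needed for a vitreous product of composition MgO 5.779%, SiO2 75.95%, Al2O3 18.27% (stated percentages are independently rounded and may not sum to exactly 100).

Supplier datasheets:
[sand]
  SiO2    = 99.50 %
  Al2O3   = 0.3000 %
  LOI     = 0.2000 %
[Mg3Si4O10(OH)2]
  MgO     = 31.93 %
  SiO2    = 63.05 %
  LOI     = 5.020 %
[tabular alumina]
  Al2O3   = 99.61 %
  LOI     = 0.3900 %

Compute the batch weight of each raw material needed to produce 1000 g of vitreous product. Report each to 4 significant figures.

Batch per 1000 g vitreous product:
  sand: 648.6 g
  Mg3Si4O10(OH)2: 181.0 g
  tabular alumina: 181.5 g
Total batch = 1011 g; LOI loss = 11.09 g; yield = 98.90%

All internal work carries full precision through every step. Working values are printed, rounded to four significant figures, at each printed step; exactly one rounding goes into each reported result. All derived quantities, including the yield, the three compositions, net glass mass, the totals, LOI, are re-derived from the batch weights for 1000 g of glass in exact precision precisely as stated by problem or answer.
Oxide mass targets, per 1000 g vitreous product:
  MgO: 5.779% × 1000 = 57.79 g
  SiO2: 75.95% × 1000 = 759.5 g
  Al2O3: 18.27% × 1000 = 182.7 g
Per-oxide balance check per the reported batch figures, relative to the basis at hand (target by target, the sums agree exact up to rounding of places):
  MgO: 181.0·0.3193 = 57.79 g (target 57.79 g)
  SiO2: 648.6·0.9950 + 181.0·0.6305 = 759.5 g (target 759.5 g)
  Al2O3: 648.6·0.003000 + 181.5·0.9961 = 182.7 g (target 182.7 g)
Consistency of the glass mass: total charge less LOI = 1000 g (the targets, summed, come to 1000 g; with the basis standing at 1000 g — deltas are rounding alone).
Total batch = Σ batch = 1011 g; LOI loss = Σ batch·LOI = 11.09 g; yield: glass divided by total = 98.90%.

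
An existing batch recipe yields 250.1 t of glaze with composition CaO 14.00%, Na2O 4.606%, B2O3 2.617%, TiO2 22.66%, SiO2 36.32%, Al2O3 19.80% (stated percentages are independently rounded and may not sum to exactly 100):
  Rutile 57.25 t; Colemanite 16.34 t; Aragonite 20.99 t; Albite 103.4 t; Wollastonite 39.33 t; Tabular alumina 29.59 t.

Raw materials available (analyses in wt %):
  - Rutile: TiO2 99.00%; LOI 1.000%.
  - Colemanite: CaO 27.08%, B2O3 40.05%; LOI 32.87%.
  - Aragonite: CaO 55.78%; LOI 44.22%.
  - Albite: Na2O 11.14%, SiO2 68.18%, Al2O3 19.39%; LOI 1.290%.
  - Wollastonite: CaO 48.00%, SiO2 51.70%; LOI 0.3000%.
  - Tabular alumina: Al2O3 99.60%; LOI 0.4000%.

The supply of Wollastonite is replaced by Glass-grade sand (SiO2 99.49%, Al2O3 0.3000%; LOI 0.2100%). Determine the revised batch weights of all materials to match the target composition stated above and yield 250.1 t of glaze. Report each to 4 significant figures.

Every computation holds exact precision end to end — working values appear rounded to four significant digits as written. Each reported number carries a single rounding. The derived quantities (the yield, LOI, glass mass, totals, the six compositions) are carried from the weighed amounts at 250.1 t of glass at full float precision, as written in question or answer.
Target masses of each oxide per 250.1 t glaze:
  CaO: 14.00% × 250.1 = 35.01 t
  Na2O: 4.606% × 250.1 = 11.52 t
  B2O3: 2.617% × 250.1 = 6.545 t
  TiO2: 22.66% × 250.1 = 56.67 t
  SiO2: 36.32% × 250.1 = 90.84 t
  Al2O3: 19.80% × 250.1 = 49.52 t
Per-oxide balance check with the batch weights as given, on the stated basis (sum by sum, the targets are met net of answer rounding effects):
  CaO: 16.34·0.2708 + 54.84·0.5578 = 35.01 t (target 35.01 t)
  Na2O: 103.4·0.1114 = 11.52 t (target 11.52 t)
  B2O3: 16.34·0.4005 = 6.544 t (target 6.545 t)
  TiO2: 57.25·0.9900 = 56.68 t (target 56.67 t)
  SiO2: 103.4·0.6818 + 20.44·0.9949 = 90.83 t (target 90.84 t)
  Al2O3: 103.4·0.1939 + 20.44·0.003000 + 29.53·0.9960 = 49.52 t (target 49.52 t)
Glass-mass sanity pass: batch Σ − ignition loss = 250.1 t (the targets, summed, come to 250.1 t; with the basis standing at 250.1 t — differing by rounding only).
Whole-batch sum: Σ batch = 281.8 t; the LOI term Σ batch·LOI equals 31.69 t; yield, glass over the total, = 88.75%.

Revised batch per 250.1 t glaze:
  Rutile: 57.25 t
  Colemanite: 16.34 t
  Aragonite: 54.84 t
  Albite: 103.4 t
  Glass-grade sand: 20.44 t
  Tabular alumina: 29.53 t
Total batch = 281.8 t; LOI loss = 31.69 t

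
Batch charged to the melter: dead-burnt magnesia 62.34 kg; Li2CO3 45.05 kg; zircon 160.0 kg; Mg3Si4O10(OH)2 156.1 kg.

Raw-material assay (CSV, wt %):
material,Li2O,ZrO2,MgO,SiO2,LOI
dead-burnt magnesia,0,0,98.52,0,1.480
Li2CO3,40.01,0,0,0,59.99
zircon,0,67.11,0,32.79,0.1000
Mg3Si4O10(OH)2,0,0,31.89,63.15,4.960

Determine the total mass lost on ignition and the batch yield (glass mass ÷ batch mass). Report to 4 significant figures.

The working math carries exact precision at each step — mid-chain values are shown rounded to four significant figures in the working; a single rounding yields every reported value — derived quantities (totals, the yield, glass mass, LOI, four oxide percentages) are carried at full float precision using the weight values at 387.6 kg of glass precisely as stated by question or answer.
Material-by-material LOI:
  dead-burnt magnesia: 62.34 × 0.01480 = 0.9226 kg
  Li2CO3: 45.05 × 0.5999 = 27.03 kg
  zircon: 160.0 × 0.001000 = 0.1600 kg
  Mg3Si4O10(OH)2: 156.1 × 0.04960 = 7.743 kg
Total LOI = 35.85 kg
Glass = batch − LOI = 423.5 − 35.85 = 387.6 kg

LOI loss = 35.85 kg; glass = 387.6 kg; yield = 91.53%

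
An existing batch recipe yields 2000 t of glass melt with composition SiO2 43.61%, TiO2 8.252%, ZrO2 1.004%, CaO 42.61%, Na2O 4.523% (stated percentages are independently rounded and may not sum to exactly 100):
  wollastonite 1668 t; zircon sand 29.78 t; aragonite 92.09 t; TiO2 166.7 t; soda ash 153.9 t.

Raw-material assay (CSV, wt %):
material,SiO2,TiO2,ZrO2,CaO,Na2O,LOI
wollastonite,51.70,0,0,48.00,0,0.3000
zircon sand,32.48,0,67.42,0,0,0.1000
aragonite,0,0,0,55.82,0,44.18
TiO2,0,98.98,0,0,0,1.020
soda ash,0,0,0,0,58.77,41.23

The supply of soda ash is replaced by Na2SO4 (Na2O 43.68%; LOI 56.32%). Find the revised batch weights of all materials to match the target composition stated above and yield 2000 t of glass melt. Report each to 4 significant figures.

The intermediate values are printed (rounded to 4 significant figures) in the working — every computation holds full precision through the solve. Exactly one rounding is applied to each reported figure — the derived quantities, which include net glass mass, the totals, LOI, yield, the five compositions, are re-derived in exact precision, as quoted within problem or answer, from the batch weights on 2000 t of glass.
Target masses of each oxide per 2000 t glass melt:
  SiO2: 43.61% × 2000 = 872.2 t
  TiO2: 8.252% × 2000 = 165.0 t
  ZrO2: 1.004% × 2000 = 20.08 t
  CaO: 42.61% × 2000 = 852.2 t
  Na2O: 4.523% × 2000 = 90.46 t
Mass-balance tally per oxide with the batch weights as given, against the basis in use (sums match the target masses modulo rounding of the values):
  SiO2: 1668·0.5170 + 29.78·0.3248 = 872.0 t (target 872.2 t)
  TiO2: 166.7·0.9898 = 165.0 t (target 165.0 t)
  ZrO2: 29.78·0.6742 = 20.08 t (target 20.08 t)
  CaO: 1668·0.4800 + 92.09·0.5582 = 852.0 t (target 852.2 t)
  Na2O: 207.1·0.4368 = 90.46 t (target 90.46 t)
Glass-mass sanity pass: net batch after ignition = 2000 t (targets for the oxides total 2000 t; basis as stated: 2000 t — rounding explains the deltas).
Total batch = Σ batch = 2164 t; LOI removed, Σ of batch·LOI: 164.1 t; yield, glass over the total, = 92.42%.

Revised batch per 2000 t glass melt:
  wollastonite: 1668 t
  zircon sand: 29.78 t
  aragonite: 92.09 t
  TiO2: 166.7 t
  Na2SO4: 207.1 t
Total batch = 2164 t; LOI loss = 164.1 t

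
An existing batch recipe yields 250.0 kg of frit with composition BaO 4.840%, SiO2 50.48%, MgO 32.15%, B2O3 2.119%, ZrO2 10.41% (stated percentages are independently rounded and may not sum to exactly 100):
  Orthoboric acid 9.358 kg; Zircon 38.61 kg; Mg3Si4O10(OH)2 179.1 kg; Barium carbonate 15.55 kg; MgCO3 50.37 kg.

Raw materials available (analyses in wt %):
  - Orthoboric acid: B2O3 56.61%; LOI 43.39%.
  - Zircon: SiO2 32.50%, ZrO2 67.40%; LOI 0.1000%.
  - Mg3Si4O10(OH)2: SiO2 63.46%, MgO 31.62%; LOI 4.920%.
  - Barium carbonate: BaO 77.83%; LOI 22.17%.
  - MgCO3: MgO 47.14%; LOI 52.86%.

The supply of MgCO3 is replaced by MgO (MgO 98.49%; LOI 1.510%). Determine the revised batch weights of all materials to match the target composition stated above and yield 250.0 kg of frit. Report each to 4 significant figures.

Revised batch per 250.0 kg frit:
  Orthoboric acid: 9.358 kg
  Zircon: 38.61 kg
  Mg3Si4O10(OH)2: 179.1 kg
  Barium carbonate: 15.55 kg
  MgO: 24.11 kg
Total batch = 266.7 kg; LOI loss = 16.72 kg

Mid-chain values appear, rounded to 4 significant digits, as written. All arithmetic keeps full precision in every operation. Each reported value carries a single rounding; all derived quantities (net glass mass, LOI, totals, the five compositions, yield) are rebuilt in full precision starting from the weights per 250.0 kg of glass as given in question or answer.
Target oxide masses per 250.0 kg frit:
  BaO: 4.840% × 250.0 = 12.10 kg
  SiO2: 50.48% × 250.0 = 126.2 kg
  MgO: 32.15% × 250.0 = 80.38 kg
  B2O3: 2.119% × 250.0 = 5.298 kg
  ZrO2: 10.41% × 250.0 = 26.02 kg
Verifying the oxide balance per the reported batch figures, at the basis given (target by target, the sums agree within answer rounding):
  BaO: 15.55·0.7783 = 12.10 kg (target 12.10 kg)
  SiO2: 38.61·0.3250 + 179.1·0.6346 = 126.2 kg (target 126.2 kg)
  MgO: 179.1·0.3162 + 24.11·0.9849 = 80.38 kg (target 80.38 kg)
  B2O3: 9.358·0.5661 = 5.298 kg (target 5.298 kg)
  ZrO2: 38.61·0.6740 = 26.02 kg (target 26.02 kg)
The glass-mass cross-check: batch total minus LOI = 250.0 kg (oxide target masses add up to 250.0 kg; basis as stated: 250.0 kg — any gap is answer rounding).
Batch total: Σ batch = 266.7 kg; ignition loss, Σ(batch × LOI) = 16.72 kg; yield = glass ÷ total batch = 93.73%.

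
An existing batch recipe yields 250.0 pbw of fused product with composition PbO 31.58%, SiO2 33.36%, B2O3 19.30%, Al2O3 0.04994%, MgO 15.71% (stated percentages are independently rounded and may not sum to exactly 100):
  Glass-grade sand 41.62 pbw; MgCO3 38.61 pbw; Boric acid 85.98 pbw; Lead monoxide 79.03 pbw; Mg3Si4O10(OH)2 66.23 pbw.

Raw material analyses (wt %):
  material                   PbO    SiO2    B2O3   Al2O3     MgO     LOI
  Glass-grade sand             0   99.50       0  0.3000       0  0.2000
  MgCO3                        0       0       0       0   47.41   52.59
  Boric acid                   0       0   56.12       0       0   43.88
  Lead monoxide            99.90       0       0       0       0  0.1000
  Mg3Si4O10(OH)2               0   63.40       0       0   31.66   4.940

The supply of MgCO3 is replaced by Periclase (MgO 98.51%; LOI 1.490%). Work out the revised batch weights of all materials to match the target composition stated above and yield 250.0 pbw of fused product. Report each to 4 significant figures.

Mid-chain values are shown, rounded to 4 significant digits, across the worked steps; full precision is kept from first step to last. A single rounding produces every reported number; derived quantities are recomputed starting from the weights at 250.0 pbw of glass at full float precision (totals, yield, glass mass, ignition loss, the five compositions), as they appear in the problem or the answer.
The oxide mass targets at 250.0 pbw fused product:
  PbO: 31.58% × 250.0 = 78.95 pbw
  SiO2: 33.36% × 250.0 = 83.40 pbw
  B2O3: 19.30% × 250.0 = 48.25 pbw
  Al2O3: 0.04994% × 250.0 = 0.1248 pbw
  MgO: 15.71% × 250.0 = 39.28 pbw
Per-oxide balance check using the reported weights, against the basis in use (every target is met by its sum modulo rounding of the values):
  PbO: 79.03·0.9990 = 78.95 pbw (target 78.95 pbw)
  SiO2: 41.62·0.9950 + 66.23·0.6340 = 83.40 pbw (target 83.40 pbw)
  B2O3: 85.98·0.5612 = 48.25 pbw (target 48.25 pbw)
  Al2O3: 41.62·0.003000 = 0.1249 pbw (target 0.1248 pbw)
  MgO: 18.58·0.9851 + 66.23·0.3166 = 39.27 pbw (target 39.28 pbw)
Glass-mass bookkeeping: the batch minus its LOI: 250.0 pbw (oxide target masses add up to 250.0 pbw; against the stated basis, 250.0 pbw — differing by rounding only).
Total batch = Σ batch = 291.4 pbw; loss to ignition Σ batch·LOI = 41.44 pbw; the yield ratio, glass ÷ batch: 85.78%.

Revised batch per 250.0 pbw fused product:
  Glass-grade sand: 41.62 pbw
  Periclase: 18.58 pbw
  Boric acid: 85.98 pbw
  Lead monoxide: 79.03 pbw
  Mg3Si4O10(OH)2: 66.23 pbw
Total batch = 291.4 pbw; LOI loss = 41.44 pbw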